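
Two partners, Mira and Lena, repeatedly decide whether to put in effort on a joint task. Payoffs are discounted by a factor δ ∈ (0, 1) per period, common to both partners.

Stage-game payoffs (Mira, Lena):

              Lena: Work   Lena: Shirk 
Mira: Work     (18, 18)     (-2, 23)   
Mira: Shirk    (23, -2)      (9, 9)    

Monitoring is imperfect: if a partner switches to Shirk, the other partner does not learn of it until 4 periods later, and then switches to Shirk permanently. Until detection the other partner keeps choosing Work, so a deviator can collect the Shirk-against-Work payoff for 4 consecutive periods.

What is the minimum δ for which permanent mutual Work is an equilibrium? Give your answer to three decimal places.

Deviating for the 4 undetected periods gains 23−18 = 5 per period over cooperation, then loses 18−9 = 9 per period forever once punishment starts.
Gain: 5(1 + δ + … + δ^3); loss: 9·δ^4/(1−δ).
No profitable deviation ⇔ 5(1−δ^4) ≤ 9·δ^4, i.e. δ^4 ≥ 5/(5+9) = 5/14.
Hence δ ≥ (5/14)^(1/4) ≈ 0.773.

0.773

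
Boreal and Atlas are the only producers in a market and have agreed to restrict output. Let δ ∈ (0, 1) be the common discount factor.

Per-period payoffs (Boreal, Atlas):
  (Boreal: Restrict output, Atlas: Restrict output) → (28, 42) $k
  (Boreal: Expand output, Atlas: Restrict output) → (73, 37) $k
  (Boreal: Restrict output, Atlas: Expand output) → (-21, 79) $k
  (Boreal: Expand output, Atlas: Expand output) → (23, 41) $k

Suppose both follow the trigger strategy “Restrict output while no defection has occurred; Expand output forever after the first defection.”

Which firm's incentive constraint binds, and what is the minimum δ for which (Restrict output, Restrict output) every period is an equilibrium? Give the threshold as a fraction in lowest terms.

For Boreal: deviation gain 73−28 = 45, per-period punishment loss 28−23 = 5. IC gives δ ≥ 45/50 = 9/10.
For Atlas: gain 37, loss 1 per period, so δ ≥ 37/38.
The tighter constraint is Atlas's, so cooperation needs δ ≥ 37/38.

Atlas; δ ≥ 37/38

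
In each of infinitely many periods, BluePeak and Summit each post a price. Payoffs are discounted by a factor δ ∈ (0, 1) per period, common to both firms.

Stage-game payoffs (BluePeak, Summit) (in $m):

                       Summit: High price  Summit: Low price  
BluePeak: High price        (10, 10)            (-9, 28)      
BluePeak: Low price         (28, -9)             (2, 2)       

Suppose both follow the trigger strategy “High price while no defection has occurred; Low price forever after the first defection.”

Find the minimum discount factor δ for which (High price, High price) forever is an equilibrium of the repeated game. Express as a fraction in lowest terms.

9/13

Under grim trigger the critical discount factor is (T−C)/(T−P) with T = 28, C = 10, P = 2.
δ* = (28−10)/(28−2) = 18/26 = 9/13.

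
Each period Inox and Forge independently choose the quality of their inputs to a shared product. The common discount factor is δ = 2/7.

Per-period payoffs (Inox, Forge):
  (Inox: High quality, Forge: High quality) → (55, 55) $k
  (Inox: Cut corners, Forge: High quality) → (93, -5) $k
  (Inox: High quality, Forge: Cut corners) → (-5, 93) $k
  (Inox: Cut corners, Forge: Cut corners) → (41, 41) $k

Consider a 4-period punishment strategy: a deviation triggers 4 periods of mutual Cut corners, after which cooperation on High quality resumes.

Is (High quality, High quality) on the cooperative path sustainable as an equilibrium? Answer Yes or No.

Comparing payoff streams over the 5 periods until play realigns: cooperate → 55(1+δ+…+δ^4); deviate → 93 + 41(δ+…+δ^4).
Cooperation is sustained iff (55−41)(δ+…+δ^4) ≥ 93−55.
δ+…+δ^4 = 2/7·(1−(2/7)^4)/(1−2/7) = 0.3973, and (93−55)/(55−41) = 2.7143.
0.3973 < 2.7143, so cooperation is not sustainable.

No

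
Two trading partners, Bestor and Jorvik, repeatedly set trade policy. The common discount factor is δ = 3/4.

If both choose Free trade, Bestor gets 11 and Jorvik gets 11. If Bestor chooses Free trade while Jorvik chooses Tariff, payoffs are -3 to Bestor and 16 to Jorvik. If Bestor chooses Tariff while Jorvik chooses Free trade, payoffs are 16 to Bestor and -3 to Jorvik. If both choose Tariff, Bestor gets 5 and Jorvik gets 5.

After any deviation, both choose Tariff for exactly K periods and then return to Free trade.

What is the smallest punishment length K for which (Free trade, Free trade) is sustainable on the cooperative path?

2

IC: δ(1−δ^K)/(1−δ) ≥ (16−11)/(11−5) = 5/6.
With δ = 3/4: need 1 − δ^K ≥ 5/6·(1−3/4)/(3/4), i.e. δ^K ≤ 0.7222.
Since (3/4)^1 = 0.7500 and (3/4)^2 = 0.5625, the smallest such K is 2.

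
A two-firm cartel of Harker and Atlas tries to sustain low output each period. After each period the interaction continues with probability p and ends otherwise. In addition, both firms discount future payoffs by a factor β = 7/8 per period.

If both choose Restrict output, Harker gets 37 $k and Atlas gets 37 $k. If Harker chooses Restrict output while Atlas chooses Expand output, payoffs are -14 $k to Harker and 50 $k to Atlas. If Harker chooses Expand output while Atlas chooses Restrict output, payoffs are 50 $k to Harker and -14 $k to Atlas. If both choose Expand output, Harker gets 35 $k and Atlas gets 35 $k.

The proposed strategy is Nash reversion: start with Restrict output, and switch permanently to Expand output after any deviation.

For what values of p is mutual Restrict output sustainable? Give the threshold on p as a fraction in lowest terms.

104/105

With continuation probability p and discount β, the effective per-period discount factor is βp.
Grim-trigger IC: βp ≥ (50−37)/(50−35) = 13/15.
So p ≥ (13/15)/(7/8) = 104/105.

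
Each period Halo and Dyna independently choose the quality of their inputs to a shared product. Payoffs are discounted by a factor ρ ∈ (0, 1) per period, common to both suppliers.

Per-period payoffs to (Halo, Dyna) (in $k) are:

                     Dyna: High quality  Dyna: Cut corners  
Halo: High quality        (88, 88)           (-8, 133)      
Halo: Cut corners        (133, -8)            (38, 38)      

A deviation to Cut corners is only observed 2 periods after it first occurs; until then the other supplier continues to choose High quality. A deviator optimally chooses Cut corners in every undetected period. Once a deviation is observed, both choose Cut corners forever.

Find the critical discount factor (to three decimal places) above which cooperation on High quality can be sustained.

0.688

Deviating for the 2 undetected periods gains 133−88 = 45 per period over cooperation, then loses 88−38 = 50 per period forever once punishment starts.
Gain: 45(1 + ρ + … + ρ^1); loss: 50·ρ^2/(1−ρ).
No profitable deviation ⇔ 45(1−ρ^2) ≤ 50·ρ^2, i.e. ρ^2 ≥ 45/(45+50) = 9/19.
Hence ρ ≥ (9/19)^(1/2) ≈ 0.688.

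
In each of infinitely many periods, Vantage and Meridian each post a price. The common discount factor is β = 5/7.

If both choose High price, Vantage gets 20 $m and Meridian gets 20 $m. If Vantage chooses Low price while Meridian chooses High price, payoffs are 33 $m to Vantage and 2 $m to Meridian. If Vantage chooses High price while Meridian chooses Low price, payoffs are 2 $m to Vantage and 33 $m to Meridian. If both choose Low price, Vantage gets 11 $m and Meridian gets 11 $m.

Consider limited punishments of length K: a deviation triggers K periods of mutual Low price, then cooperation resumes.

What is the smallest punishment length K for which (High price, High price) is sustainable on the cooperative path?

IC: β(1−β^K)/(1−β) ≥ (33−20)/(20−11) = 13/9.
With β = 5/7: need 1 − β^K ≥ 13/9·(1−5/7)/(5/7), i.e. β^K ≤ 0.4222.
Since (5/7)^2 = 0.5102 and (5/7)^3 = 0.3644, the smallest such K is 3.

3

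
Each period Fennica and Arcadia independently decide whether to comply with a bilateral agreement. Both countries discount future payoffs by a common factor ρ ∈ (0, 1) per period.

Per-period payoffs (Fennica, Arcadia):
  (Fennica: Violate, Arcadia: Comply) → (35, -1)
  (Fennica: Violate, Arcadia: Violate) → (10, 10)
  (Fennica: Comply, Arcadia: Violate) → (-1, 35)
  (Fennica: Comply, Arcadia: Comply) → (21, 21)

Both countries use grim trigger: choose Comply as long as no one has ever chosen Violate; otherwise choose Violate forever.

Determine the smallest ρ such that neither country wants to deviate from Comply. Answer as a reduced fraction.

Cooperation forever yields 21 each period: 21/(1−ρ).
Deviating yields 35 once, then 10 forever: 35 + 10ρ/(1−ρ).
No profitable deviation requires 21/(1−ρ) ≥ 35 + 10ρ/(1−ρ).
Multiplying by (1−ρ): 21 ≥ 35(1−ρ) + 10ρ = 35 − 25ρ.
So 25ρ ≥ 14, i.e. ρ ≥ 14/25.

14/25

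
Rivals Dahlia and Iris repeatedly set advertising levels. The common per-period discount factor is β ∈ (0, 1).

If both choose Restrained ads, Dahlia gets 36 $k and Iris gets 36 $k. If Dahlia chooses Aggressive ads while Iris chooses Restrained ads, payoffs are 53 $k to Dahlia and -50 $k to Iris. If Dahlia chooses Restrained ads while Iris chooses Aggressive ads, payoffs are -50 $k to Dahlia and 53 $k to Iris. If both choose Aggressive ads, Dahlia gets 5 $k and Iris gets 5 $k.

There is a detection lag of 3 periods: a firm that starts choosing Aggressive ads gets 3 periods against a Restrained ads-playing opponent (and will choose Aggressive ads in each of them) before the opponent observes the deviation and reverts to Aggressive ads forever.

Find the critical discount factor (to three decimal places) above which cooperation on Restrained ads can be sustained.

0.708

Deviating for the 3 undetected periods gains 53−36 = 17 per period over cooperation, then loses 36−5 = 31 per period forever once punishment starts.
Gain: 17(1 + β + … + β^2); loss: 31·β^3/(1−β).
No profitable deviation ⇔ 17(1−β^3) ≤ 31·β^3, i.e. β^3 ≥ 17/(17+31) = 17/48.
Hence β ≥ (17/48)^(1/3) ≈ 0.708.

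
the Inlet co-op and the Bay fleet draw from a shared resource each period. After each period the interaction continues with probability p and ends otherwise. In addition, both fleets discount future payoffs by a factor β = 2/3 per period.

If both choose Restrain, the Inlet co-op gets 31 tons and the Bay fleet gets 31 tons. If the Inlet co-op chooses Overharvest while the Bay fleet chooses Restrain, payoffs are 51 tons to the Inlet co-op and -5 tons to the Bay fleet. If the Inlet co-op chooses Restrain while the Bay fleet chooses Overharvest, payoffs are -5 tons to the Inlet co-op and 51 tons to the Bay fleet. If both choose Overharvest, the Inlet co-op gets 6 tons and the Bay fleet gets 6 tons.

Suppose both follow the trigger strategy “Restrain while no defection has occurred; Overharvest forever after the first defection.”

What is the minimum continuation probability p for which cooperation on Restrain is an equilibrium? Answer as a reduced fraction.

2/3

With continuation probability p and discount β, the effective per-period discount factor is βp.
Grim-trigger IC: βp ≥ (51−31)/(51−6) = 4/9.
So p ≥ (4/9)/(2/3) = 2/3.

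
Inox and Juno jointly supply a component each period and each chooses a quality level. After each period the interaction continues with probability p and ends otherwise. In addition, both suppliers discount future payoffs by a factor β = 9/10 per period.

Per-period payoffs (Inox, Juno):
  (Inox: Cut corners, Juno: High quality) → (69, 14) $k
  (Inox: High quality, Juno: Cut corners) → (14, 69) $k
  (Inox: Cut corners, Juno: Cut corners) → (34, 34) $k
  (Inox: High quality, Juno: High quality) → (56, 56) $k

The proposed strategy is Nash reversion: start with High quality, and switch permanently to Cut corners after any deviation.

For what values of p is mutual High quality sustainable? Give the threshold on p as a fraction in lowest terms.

26/63

Expected continuation weight on next period's payoff is β·p = 9/10·p, which plays the role of the discount factor.
Cooperation requires 9/10·p ≥ (69−56)/(69−34) = 13/35, hence p ≥ 26/63.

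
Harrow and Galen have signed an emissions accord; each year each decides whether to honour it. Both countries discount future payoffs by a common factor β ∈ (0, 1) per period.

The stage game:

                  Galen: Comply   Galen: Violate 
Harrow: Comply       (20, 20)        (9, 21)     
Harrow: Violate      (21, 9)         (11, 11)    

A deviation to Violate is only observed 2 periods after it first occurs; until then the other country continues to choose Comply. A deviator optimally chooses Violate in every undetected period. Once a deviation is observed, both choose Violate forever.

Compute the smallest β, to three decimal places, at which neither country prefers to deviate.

0.316

Deviating for the 2 undetected periods gains 21−20 = 1 per period over cooperation, then loses 20−11 = 9 per period forever once punishment starts.
Gain: 1(1 + β + … + β^1); loss: 9·β^2/(1−β).
No profitable deviation ⇔ 1(1−β^2) ≤ 9·β^2, i.e. β^2 ≥ 1/(1+9) = 1/10.
Hence β ≥ (1/10)^(1/2) ≈ 0.316.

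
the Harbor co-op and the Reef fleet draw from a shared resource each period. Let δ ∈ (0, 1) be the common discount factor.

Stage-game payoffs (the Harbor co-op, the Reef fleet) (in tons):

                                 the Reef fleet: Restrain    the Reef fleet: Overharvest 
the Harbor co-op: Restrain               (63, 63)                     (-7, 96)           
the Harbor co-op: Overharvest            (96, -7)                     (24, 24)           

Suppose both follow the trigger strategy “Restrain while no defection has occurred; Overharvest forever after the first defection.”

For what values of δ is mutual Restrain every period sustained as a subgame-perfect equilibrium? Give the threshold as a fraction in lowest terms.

11/24

One-period gain from deviating is 96 − 63 = 33. The loss is 63 − 24 = 39 in every subsequent period, with present value 39·δ/(1−δ).
Deviation is unprofitable when 39·δ/(1−δ) ≥ 33, i.e. δ/(1−δ) ≥ 11/13.
Equivalently δ ≥ 33/(33+39) = 11/24.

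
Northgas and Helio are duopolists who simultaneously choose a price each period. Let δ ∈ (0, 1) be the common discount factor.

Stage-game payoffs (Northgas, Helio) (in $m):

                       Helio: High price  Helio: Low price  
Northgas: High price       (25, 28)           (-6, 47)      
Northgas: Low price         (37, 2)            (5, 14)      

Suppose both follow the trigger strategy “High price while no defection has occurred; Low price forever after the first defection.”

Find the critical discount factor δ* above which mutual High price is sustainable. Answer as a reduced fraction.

Northgas: cooperation gives 25 each period; deviation gives 37 once then 5 forever.
  25/(1−δ) ≥ 37 + 5δ/(1−δ) ⇒ δ ≥ 12/32 = 3/8.
Helio: cooperation gives 28 each period; deviation gives 47 once then 14 forever.
  δ ≥ 19/33.
Both must hold, so the binding constraint is Helio's: δ ≥ 19/33.

19/33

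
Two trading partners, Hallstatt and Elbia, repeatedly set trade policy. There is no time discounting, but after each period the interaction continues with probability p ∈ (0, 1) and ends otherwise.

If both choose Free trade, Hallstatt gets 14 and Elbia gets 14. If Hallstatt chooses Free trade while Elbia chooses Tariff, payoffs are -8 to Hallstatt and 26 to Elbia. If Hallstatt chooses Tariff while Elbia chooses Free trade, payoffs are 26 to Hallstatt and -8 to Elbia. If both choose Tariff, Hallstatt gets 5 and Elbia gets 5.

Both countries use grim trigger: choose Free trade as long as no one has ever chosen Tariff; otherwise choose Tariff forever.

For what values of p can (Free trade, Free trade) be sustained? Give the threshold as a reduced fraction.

4/7

Expected cooperation value is 14 + p·14 + p²·14 + … = 14/(1−p); deviation gives 26 + p·5/(1−p).
14 ≥ 26(1−p) + 5p ⇒ 21p ≥ 12 ⇒ p ≥ 12/21 = 4/7.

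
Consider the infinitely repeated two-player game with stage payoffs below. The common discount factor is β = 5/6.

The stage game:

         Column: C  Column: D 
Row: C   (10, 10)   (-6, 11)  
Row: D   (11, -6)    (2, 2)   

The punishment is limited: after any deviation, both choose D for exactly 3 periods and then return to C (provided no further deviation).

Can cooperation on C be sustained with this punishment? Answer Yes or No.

Yes

IC: β+…+β^3 ≥ (11−10)/(10−2) = 1/8.
At β = 5/6: partial sum = 2.1065 ≥ 0.1250. Cooperation sustainable.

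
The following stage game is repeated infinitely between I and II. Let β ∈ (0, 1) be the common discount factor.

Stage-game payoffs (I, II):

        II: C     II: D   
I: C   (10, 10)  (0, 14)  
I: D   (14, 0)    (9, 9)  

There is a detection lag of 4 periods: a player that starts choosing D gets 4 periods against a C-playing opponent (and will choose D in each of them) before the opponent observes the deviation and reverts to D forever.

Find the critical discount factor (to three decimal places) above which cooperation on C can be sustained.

0.946

Deviating for the 4 undetected periods gains 14−10 = 4 per period over cooperation, then loses 10−9 = 1 per period forever once punishment starts.
Gain: 4(1 + β + … + β^3); loss: 1·β^4/(1−β).
No profitable deviation ⇔ 4(1−β^4) ≤ 1·β^4, i.e. β^4 ≥ 4/(4+1) = 4/5.
Hence β ≥ (4/5)^(1/4) ≈ 0.946.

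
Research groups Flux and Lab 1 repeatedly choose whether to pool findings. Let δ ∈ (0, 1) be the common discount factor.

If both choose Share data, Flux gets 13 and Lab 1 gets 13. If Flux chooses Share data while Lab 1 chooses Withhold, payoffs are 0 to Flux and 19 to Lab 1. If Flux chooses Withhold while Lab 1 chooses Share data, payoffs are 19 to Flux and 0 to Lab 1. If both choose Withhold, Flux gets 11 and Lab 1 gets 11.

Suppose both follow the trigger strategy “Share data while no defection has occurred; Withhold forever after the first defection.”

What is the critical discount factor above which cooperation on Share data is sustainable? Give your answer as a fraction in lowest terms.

Cooperation forever yields 13 each period: 13/(1−δ).
Deviating yields 19 once, then 11 forever: 19 + 11δ/(1−δ).
No profitable deviation requires 13/(1−δ) ≥ 19 + 11δ/(1−δ).
Multiplying by (1−δ): 13 ≥ 19(1−δ) + 11δ = 19 − 8δ.
So 8δ ≥ 6, i.e. δ ≥ 6/8 = 3/4.

3/4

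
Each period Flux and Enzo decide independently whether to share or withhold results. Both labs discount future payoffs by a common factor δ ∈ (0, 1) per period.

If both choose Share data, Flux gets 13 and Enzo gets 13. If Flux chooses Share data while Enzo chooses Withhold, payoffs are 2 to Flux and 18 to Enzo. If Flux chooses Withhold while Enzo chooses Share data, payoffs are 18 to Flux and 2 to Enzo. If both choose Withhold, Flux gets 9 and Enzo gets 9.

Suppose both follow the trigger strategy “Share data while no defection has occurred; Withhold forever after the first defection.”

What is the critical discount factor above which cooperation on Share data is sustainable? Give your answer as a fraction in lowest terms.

One-period gain from deviating is 18 − 13 = 5. The loss is 13 − 9 = 4 in every subsequent period, with present value 4·δ/(1−δ).
Deviation is unprofitable when 4·δ/(1−δ) ≥ 5, i.e. δ/(1−δ) ≥ 5/4.
Equivalently δ ≥ 5/(5+4) = 5/9.

5/9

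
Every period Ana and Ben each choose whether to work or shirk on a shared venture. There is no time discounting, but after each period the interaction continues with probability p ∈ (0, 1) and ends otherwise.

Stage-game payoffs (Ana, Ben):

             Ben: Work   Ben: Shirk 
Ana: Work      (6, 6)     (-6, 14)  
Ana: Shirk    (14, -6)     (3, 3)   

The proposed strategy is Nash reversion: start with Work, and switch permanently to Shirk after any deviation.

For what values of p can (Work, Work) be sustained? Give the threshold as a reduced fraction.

8/11

With no time discounting, the continuation probability p plays the role of the discount factor.
Grim-trigger IC: 6/(1−p) ≥ 14 + 3p/(1−p) ⇒ p ≥ (14−6)/(14−3) = 8/11.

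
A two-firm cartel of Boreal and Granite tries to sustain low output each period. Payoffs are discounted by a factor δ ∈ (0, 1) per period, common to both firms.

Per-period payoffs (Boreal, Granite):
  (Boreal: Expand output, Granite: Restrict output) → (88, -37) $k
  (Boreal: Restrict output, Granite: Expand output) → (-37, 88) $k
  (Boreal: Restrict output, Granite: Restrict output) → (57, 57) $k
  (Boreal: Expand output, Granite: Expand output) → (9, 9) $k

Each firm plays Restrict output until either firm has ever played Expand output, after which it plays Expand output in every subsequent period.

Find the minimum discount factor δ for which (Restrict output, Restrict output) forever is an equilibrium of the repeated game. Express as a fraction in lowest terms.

57/(1−δ) ≥ 88 + 9δ/(1−δ)
57 ≥ 88 − 79δ
δ ≥ 31/79.

31/79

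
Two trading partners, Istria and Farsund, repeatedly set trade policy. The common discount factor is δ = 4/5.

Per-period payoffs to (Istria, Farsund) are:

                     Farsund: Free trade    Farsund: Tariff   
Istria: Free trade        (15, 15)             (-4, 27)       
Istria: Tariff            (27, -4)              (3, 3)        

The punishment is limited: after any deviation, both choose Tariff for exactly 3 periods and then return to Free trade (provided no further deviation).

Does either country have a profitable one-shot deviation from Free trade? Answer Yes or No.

IC: δ+…+δ^3 ≥ (27−15)/(15−3) = 1.
At δ = 4/5: partial sum = 1.9520 ≥ 1.0000. Cooperation sustainable.

No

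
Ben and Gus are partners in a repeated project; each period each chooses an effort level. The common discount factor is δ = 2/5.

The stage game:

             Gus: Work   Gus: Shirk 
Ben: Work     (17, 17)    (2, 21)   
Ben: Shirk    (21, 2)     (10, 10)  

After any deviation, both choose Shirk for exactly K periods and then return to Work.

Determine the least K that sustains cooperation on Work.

3

IC: δ(1−δ^K)/(1−δ) ≥ (21−17)/(17−10) = 4/7.
With δ = 2/5: need 1 − δ^K ≥ 4/7·(1−2/5)/(2/5), i.e. δ^K ≤ 0.1429.
Since (2/5)^2 = 0.1600 and (2/5)^3 = 0.0640, the smallest such K is 3.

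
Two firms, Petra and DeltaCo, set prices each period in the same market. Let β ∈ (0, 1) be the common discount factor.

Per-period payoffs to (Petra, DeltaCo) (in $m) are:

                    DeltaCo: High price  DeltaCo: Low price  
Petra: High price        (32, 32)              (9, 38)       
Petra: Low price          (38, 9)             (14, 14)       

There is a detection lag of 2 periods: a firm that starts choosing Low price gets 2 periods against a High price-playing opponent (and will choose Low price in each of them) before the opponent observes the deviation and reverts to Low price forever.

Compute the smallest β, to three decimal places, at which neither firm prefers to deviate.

The best deviation is to choose Low price for all 2 undetected periods, earning 38 each, then 14 forever once detected.
Deviation value: 38(1−β^2)/(1−β) + 14β^2/(1−β); cooperation value: 32/(1−β).
IC: 32 ≥ 38(1−β^2) + 14β^2 = 38 − 24β^2.
So β^2 ≥ 6/24 = 1/4, giving β ≥ (1/4)^(1/2) ≈ 0.500.

0.500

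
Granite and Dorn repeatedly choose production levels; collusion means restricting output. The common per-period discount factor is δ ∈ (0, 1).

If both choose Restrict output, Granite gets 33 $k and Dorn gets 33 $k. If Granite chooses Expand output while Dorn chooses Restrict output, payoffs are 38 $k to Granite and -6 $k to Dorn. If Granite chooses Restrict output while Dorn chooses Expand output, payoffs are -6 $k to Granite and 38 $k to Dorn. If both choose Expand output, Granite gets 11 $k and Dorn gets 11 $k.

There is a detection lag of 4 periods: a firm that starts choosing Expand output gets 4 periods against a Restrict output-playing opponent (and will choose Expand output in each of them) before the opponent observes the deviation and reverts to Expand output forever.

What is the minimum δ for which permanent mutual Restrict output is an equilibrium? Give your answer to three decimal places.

0.656

Deviating for the 4 undetected periods gains 38−33 = 5 per period over cooperation, then loses 33−11 = 22 per period forever once punishment starts.
Gain: 5(1 + δ + … + δ^3); loss: 22·δ^4/(1−δ).
No profitable deviation ⇔ 5(1−δ^4) ≤ 22·δ^4, i.e. δ^4 ≥ 5/(5+22) = 5/27.
Hence δ ≥ (5/27)^(1/4) ≈ 0.656.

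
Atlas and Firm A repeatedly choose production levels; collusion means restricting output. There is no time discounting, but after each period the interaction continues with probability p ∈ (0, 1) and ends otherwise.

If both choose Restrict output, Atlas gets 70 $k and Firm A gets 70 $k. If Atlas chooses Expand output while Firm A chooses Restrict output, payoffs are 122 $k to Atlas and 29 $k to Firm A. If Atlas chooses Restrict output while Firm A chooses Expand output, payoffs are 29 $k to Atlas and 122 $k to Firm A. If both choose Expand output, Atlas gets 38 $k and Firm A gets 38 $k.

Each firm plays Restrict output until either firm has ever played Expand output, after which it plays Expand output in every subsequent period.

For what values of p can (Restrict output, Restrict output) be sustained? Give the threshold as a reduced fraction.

13/21

Expected cooperation value is 70 + p·70 + p²·70 + … = 70/(1−p); deviation gives 122 + p·38/(1−p).
70 ≥ 122(1−p) + 38p ⇒ 84p ≥ 52 ⇒ p ≥ 52/84 = 13/21.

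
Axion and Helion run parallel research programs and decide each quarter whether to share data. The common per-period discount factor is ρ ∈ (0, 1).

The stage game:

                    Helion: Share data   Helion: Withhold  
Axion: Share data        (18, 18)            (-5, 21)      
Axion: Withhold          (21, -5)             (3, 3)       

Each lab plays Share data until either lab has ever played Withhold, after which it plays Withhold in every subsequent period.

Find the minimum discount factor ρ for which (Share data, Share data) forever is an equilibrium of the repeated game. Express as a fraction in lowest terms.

One-period gain from deviating is 21 − 18 = 3. The loss is 18 − 3 = 15 in every subsequent period, with present value 15·ρ/(1−ρ).
Deviation is unprofitable when 15·ρ/(1−ρ) ≥ 3, i.e. ρ/(1−ρ) ≥ 1/5.
Equivalently ρ ≥ 3/(3+15) = 1/6.

1/6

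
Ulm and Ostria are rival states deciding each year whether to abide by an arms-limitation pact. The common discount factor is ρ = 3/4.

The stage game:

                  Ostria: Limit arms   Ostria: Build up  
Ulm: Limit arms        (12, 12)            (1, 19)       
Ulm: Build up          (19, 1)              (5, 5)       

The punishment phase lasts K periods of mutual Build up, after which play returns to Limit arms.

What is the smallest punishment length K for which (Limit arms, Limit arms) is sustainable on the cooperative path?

2

IC: ρ(1−ρ^K)/(1−ρ) ≥ (19−12)/(12−5) = 1.
With ρ = 3/4: need 1 − ρ^K ≥ 1·(1−3/4)/(3/4), i.e. ρ^K ≤ 0.6667.
Since (3/4)^1 = 0.7500 and (3/4)^2 = 0.5625, the smallest such K is 2.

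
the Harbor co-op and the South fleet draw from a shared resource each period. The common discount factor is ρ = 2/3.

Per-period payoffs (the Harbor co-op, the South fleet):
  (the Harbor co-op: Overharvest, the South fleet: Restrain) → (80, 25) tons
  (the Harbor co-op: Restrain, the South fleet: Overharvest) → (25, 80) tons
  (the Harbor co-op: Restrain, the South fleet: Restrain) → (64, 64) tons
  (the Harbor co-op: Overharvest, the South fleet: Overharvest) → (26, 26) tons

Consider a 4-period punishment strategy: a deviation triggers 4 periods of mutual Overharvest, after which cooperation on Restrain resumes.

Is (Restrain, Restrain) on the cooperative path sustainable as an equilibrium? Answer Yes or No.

Yes

Comparing payoff streams over the 5 periods until play realigns: cooperate → 64(1+ρ+…+ρ^4); deviate → 80 + 26(ρ+…+ρ^4).
Cooperation is sustained iff (64−26)(ρ+…+ρ^4) ≥ 80−64.
ρ+…+ρ^4 = 2/3·(1−(2/3)^4)/(1−2/3) = 1.6049, and (80−64)/(64−26) = 0.4211.
1.6049 ≥ 0.4211, so cooperation is sustainable.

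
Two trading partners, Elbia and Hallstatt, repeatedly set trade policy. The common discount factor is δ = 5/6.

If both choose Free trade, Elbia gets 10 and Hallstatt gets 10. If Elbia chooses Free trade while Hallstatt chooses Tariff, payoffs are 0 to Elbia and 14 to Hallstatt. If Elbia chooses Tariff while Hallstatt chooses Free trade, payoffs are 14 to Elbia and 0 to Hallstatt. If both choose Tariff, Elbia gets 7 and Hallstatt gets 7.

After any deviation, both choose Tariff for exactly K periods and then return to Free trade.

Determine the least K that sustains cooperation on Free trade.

Need Σ_{k=1}^{K} δ^k ≥ (14−10)/(10−7) = 1.3333 at δ = 5/6.
At K = 1 the sum is 0.8333 < 1.3333; at K = 2 it is 1.5278 ≥ 1.3333.
So the minimum punishment length is K = 2.

2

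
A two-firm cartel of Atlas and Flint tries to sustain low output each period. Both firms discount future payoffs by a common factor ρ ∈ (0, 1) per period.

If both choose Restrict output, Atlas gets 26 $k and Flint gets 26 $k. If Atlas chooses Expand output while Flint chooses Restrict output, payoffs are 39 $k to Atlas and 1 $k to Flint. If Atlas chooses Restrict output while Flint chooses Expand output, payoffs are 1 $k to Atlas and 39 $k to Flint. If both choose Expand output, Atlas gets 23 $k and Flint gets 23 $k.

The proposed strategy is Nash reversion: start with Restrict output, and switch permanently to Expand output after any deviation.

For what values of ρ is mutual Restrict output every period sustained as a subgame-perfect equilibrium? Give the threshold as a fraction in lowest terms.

26/(1−ρ) ≥ 39 + 23ρ/(1−ρ)
26 ≥ 39 − 16ρ
ρ ≥ 13/16.

13/16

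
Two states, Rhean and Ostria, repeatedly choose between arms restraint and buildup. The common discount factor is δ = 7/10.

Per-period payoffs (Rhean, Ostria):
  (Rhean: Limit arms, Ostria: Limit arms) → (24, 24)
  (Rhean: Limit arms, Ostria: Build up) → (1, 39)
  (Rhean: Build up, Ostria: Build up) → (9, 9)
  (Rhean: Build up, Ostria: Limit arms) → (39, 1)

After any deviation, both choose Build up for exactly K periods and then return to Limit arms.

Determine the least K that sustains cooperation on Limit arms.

IC: δ(1−δ^K)/(1−δ) ≥ (39−24)/(24−9) = 1.
With δ = 7/10: need 1 − δ^K ≥ 1·(1−7/10)/(7/10), i.e. δ^K ≤ 0.5714.
Since (7/10)^1 = 0.7000 and (7/10)^2 = 0.4900, the smallest such K is 2.

2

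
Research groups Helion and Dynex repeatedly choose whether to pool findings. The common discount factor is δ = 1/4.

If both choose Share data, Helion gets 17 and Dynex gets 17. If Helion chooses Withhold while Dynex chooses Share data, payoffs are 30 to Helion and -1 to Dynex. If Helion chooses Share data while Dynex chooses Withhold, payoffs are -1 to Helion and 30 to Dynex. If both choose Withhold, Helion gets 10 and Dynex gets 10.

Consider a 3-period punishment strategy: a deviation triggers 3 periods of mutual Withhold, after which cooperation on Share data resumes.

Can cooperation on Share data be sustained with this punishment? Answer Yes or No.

IC: δ+…+δ^3 ≥ (30−17)/(17−10) = 13/7.
At δ = 1/4: partial sum = 0.3281 < 1.8571. Cooperation not sustainable.

No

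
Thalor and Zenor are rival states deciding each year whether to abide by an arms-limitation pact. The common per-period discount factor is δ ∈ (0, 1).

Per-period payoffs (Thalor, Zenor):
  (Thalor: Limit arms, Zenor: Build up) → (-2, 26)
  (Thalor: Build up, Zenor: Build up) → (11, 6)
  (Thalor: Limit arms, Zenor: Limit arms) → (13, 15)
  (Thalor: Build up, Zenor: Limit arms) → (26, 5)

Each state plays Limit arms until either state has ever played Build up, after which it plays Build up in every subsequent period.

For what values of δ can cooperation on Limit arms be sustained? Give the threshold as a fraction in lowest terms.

For Thalor: deviation gain 26−13 = 13, per-period punishment loss 13−11 = 2. IC gives δ ≥ 13/15.
For Zenor: gain 11, loss 9 per period, so δ ≥ 11/20.
The tighter constraint is Thalor's, so cooperation needs δ ≥ 13/15.

13/15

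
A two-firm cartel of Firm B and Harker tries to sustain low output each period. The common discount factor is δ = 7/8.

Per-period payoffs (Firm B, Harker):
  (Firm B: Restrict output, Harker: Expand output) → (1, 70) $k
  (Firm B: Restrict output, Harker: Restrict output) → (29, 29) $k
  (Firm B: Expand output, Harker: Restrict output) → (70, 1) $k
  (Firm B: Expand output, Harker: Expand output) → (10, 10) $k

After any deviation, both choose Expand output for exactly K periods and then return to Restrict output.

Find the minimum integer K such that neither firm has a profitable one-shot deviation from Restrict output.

IC: δ(1−δ^K)/(1−δ) ≥ (70−29)/(29−10) = 41/19.
With δ = 7/8: need 1 − δ^K ≥ 41/19·(1−7/8)/(7/8), i.e. δ^K ≤ 0.6917.
Since (7/8)^2 = 0.7656 and (7/8)^3 = 0.6699, the smallest such K is 3.

3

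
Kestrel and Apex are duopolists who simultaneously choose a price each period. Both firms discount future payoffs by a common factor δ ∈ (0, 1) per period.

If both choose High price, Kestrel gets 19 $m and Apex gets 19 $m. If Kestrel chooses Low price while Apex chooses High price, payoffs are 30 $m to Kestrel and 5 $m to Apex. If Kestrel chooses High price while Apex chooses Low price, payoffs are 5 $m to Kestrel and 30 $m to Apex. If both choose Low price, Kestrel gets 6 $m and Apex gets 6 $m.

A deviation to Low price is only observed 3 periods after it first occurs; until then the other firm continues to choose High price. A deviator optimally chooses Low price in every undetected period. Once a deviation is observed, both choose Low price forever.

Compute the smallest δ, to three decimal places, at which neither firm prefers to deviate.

0.771

The best deviation is to choose Low price for all 3 undetected periods, earning 30 each, then 6 forever once detected.
Deviation value: 30(1−δ^3)/(1−δ) + 6δ^3/(1−δ); cooperation value: 19/(1−δ).
IC: 19 ≥ 30(1−δ^3) + 6δ^3 = 30 − 24δ^3.
So δ^3 ≥ 11/24, giving δ ≥ (11/24)^(1/3) ≈ 0.771.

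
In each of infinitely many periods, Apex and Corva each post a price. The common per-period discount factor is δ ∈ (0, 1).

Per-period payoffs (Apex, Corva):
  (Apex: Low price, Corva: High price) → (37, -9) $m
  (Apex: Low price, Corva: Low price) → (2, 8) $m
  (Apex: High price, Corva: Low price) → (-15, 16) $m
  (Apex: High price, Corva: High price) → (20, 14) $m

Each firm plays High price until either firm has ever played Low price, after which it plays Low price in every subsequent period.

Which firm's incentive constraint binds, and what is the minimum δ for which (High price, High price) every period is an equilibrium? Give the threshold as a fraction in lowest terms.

Apex: cooperation gives 20 each period; deviation gives 37 once then 2 forever.
  20/(1−δ) ≥ 37 + 2δ/(1−δ) ⇒ δ ≥ 17/35.
Corva: cooperation gives 14 each period; deviation gives 16 once then 8 forever.
  δ ≥ 2/8 = 1/4.
Both must hold, so the binding constraint is Apex's: δ ≥ 17/35.

Apex; δ ≥ 17/35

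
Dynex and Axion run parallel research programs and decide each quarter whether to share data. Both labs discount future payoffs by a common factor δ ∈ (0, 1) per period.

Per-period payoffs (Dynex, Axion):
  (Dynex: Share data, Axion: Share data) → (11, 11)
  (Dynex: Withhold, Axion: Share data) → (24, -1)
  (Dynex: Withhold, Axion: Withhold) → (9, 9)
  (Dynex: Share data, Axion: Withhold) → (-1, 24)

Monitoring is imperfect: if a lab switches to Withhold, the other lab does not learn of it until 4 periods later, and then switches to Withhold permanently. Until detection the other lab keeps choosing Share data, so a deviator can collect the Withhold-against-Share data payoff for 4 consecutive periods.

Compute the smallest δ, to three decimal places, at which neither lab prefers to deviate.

A deviator earns 24 for 4 periods, then 9 forever; cooperating earns 11 forever. Multiplying the IC by (1−δ):
11 ≥ 24(1−δ^4) + 9δ^4, so 15·δ^4 ≥ 13 and δ^4 ≥ 13/15.
δ ≥ (13/15)^(1/4) ≈ 0.965.

0.965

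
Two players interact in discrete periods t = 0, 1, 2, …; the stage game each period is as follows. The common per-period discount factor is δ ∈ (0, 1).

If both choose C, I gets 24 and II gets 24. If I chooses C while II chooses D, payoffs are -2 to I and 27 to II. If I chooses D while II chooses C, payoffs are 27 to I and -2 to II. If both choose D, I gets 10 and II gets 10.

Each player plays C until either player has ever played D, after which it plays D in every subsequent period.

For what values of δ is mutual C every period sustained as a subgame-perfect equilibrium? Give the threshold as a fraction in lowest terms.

3/17

Under grim trigger the critical discount factor is (T−C)/(T−P) with T = 27, C = 24, P = 10.
δ* = (27−24)/(27−10) = 3/17.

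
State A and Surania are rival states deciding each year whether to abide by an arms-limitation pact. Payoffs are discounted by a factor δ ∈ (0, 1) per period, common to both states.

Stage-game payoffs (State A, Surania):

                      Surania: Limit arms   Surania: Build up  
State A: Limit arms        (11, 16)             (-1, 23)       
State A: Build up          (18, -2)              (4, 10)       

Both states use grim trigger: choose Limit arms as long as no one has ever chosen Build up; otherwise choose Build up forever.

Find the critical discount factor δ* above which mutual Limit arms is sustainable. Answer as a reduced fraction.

7/13

For State A: deviation gain 18−11 = 7, per-period punishment loss 11−4 = 7. IC gives δ ≥ 7/14 = 1/2.
For Surania: gain 7, loss 6 per period, so δ ≥ 7/13.
The tighter constraint is Surania's, so cooperation needs δ ≥ 7/13.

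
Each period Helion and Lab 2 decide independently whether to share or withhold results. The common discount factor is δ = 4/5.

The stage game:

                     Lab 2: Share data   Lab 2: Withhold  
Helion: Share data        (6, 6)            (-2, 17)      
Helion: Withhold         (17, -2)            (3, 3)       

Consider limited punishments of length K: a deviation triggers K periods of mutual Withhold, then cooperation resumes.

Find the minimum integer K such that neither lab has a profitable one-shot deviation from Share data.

IC: δ(1−δ^K)/(1−δ) ≥ (17−6)/(6−3) = 11/3.
With δ = 4/5: need 1 − δ^K ≥ 11/3·(1−4/5)/(4/5), i.e. δ^K ≤ 0.0833.
Since (4/5)^11 = 0.0859 and (4/5)^12 = 0.0687, the smallest such K is 12.

12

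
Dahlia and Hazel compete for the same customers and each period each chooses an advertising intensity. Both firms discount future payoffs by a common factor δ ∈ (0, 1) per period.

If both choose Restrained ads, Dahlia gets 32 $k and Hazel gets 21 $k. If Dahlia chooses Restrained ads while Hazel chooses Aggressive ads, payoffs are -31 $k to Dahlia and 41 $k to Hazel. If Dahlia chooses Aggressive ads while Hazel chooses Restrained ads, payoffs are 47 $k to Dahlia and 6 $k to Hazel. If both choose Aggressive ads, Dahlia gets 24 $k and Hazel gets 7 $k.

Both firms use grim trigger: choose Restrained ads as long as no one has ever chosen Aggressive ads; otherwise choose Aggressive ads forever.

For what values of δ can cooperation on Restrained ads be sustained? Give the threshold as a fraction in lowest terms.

For Dahlia: deviation gain 47−32 = 15, per-period punishment loss 32−24 = 8. IC gives δ ≥ 15/23.
For Hazel: gain 20, loss 14 per period, so δ ≥ 20/34 = 10/17.
The tighter constraint is Dahlia's, so cooperation needs δ ≥ 15/23.

15/23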